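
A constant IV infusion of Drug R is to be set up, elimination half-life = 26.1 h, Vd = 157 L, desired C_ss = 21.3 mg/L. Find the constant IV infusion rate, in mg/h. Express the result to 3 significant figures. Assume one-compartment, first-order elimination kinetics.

k = ln2 / t½ = 0.693147 / 26.1 = 0.02656 h⁻¹
CL = k × Vd = 0.02656 × 157 = 4.170 L/h
At steady state, infusion rate R₀ = Css × CL = 21.3 × 4.170 = 88.82 mg/h

88.8 mg/h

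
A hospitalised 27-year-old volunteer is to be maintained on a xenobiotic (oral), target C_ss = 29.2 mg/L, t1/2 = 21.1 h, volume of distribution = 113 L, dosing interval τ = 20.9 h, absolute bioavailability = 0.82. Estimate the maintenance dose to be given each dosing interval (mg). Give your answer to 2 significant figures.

2800 mg

k = ln2 / t½ = 0.693147 / 21.1 = 0.03285 h⁻¹
CL = k × Vd = 0.03285 × 113 = 3.712 L/h
At steady state, F × (Dose/τ) = Css × CL.
Dose = Css × CL × τ / F = 29.2 × 3.712 × 20.9 / 0.82 = 2763 mg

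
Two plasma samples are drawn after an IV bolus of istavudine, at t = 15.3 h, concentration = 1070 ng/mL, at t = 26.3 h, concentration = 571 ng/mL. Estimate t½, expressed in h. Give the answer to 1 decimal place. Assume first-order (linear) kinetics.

k = ln(C₁/C₂) / (t₂ − t₁) = ln(1070/571) / (26.3 − 15.3)
  = 0.6280 / 11.00 = 0.05709 h⁻¹
t½ = ln2 / k = 0.693147 / 0.05709 = 12.14 h

12.1 h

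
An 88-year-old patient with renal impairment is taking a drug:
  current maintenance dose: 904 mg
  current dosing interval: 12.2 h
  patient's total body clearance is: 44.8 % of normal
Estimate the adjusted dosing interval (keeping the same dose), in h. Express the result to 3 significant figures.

To keep the same average steady-state level, dosing rate must scale with clearance.
CL ratio = 44.8 / 100 = 0.4480
New interval (same dose) = 12.2 / 0.4480 = 27.23 h

27.2 h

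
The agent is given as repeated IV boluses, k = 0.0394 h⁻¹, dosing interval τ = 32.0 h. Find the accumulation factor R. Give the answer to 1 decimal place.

1.4

e^(−kτ) = e^(−0.03940 × 32.0) = 0.2834
Accumulation ratio R = 1 / (1 − e^(−kτ)) = 1 / (1 − 0.2834) = 1.395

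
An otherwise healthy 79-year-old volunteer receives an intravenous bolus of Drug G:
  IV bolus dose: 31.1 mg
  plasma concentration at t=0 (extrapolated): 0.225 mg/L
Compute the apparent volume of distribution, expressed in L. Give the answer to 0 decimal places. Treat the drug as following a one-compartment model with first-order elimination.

Vd = Dose / C₀ = 31.10 / 0.225 = 138.2 L

138 L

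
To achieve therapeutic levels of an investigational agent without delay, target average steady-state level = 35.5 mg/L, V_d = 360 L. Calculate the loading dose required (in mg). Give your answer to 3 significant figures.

LD = Css × Vd = 35.5 × 360 = 12780 mg

12800 mg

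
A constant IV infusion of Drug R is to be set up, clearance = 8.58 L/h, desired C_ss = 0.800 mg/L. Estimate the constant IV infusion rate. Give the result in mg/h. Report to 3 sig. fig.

6.86 mg/h

At steady state, infusion rate R₀ = Css × CL = 0.800 × 8.580 = 6.864 mg/h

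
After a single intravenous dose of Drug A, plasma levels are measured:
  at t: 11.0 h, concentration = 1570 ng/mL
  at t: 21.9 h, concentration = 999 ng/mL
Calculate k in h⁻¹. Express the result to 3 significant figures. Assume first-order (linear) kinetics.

0.0415 h⁻¹

k = ln(C₁/C₂) / (t₂ − t₁) = ln(1570/999) / (21.9 − 11.0)
  = 0.4521 / 10.90 = 0.04148 h⁻¹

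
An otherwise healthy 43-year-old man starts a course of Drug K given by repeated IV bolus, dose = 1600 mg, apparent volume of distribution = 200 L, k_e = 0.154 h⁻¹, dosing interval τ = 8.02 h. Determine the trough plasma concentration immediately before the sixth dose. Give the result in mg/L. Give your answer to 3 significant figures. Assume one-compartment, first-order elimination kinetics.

3.27 mg/L

C₀ per dose = Dose / Vd = 1600 / 200 = 8.000 mg/L
Fraction remaining after one interval: r = e^(−kτ) = e^(−0.1540 × 8.02) = 0.2908
Before dose 6, 5 doses have been given (aged 1τ, 2τ, 3τ, 4τ, 5τ).
C_trough = C₀ × (r + r² + … + r^5) = C₀ × r(1−r^5)/(1−r)
        = 8.000 × 0.2908 × (1 − 0.002080) / (1 − 0.2908) = 3.273 mg/L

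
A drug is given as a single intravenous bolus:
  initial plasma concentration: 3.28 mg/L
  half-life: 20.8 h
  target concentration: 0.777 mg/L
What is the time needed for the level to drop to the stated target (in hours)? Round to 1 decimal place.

k = ln2 / t½ = 0.693147 / 20.8 = 0.03332 h⁻¹
t = ln(C₀ / C) / k = ln(3.280 / 0.777) / 0.03332
  = ln(4.221) / 0.03332 = 1.440 / 0.03332 = 43.22 h

43.2 h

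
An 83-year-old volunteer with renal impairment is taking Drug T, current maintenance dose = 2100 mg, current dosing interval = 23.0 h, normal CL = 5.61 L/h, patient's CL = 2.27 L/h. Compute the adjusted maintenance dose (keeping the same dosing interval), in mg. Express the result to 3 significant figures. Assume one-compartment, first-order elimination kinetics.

To keep the same average steady-state level, dosing rate must scale with clearance.
CL ratio = 2.27 / 5.61 = 0.4046
New dose (same interval) = 2100 × 0.4046 = 849.7 mg

850 mg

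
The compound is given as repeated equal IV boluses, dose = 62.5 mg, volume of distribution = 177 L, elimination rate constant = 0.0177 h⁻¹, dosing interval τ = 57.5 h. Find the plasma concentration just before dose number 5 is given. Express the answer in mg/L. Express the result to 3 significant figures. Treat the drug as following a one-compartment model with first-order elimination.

C₀ per dose = Dose / Vd = 62.5 / 177 = 0.3531 mg/L
Fraction remaining after one interval: r = e^(−kτ) = e^(−0.01770 × 57.5) = 0.3614
Before dose 5, 4 doses have been given (aged 1τ, 2τ, 3τ, 4τ).
C_trough = C₀ × (r + r² + … + r^4) = C₀ × r(1−r^4)/(1−r)
        = 0.3531 × 0.3614 × (1 − 0.01706) / (1 − 0.3614) = 0.1964 mg/L

0.196 mg/L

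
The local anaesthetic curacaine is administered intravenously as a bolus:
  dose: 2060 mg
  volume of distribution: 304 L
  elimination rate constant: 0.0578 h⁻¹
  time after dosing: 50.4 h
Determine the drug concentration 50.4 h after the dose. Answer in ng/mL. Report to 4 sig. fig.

368.0 ng/mL

C₀ = Dose / Vd = 2060 / 304 = 6.776 mg/L
C = C₀ · e^(−k·t) = 6.776 × e^(−0.05780 × 50.4)
  = 6.776 × 0.05431 = 0.3680 mg/L
Convert: 0.3680 mg/L × 1000 = 368.0 ng/mL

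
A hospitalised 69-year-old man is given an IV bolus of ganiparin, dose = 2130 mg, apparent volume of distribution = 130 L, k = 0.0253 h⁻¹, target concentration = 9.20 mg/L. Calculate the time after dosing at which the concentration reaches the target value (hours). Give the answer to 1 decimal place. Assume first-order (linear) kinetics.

22.8 h

C₀ = Dose / Vd = 2130 / 130 = 16.38 mg/L
t = ln(C₀ / C) / k = ln(16.38 / 9.20) / 0.02530
  = ln(1.780) / 0.02530 = 0.5766 / 0.02530 = 22.79 h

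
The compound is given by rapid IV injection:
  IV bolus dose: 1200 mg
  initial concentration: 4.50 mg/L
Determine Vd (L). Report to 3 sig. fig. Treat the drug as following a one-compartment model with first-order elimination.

Vd = Dose / C₀ = 1200 / 4.50 = 266.7 L

267 L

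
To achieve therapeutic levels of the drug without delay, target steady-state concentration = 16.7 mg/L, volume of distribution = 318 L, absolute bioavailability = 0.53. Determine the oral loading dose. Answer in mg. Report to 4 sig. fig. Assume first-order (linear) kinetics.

LD = Css × Vd / F = 16.7 × 318 / 0.53 = 10020 mg

10020 mg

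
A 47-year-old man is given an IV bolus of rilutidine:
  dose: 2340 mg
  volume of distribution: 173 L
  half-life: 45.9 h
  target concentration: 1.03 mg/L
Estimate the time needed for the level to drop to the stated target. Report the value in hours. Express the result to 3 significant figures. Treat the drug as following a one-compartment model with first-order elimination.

171 h

C₀ = Dose / Vd = 2340 / 173 = 13.53 mg/L
k = ln2 / t½ = 0.693147 / 45.9 = 0.01510 h⁻¹
t = ln(C₀ / C) / k = ln(13.53 / 1.03) / 0.01510
  = ln(13.14) / 0.01510 = 2.576 / 0.01510 = 170.6 h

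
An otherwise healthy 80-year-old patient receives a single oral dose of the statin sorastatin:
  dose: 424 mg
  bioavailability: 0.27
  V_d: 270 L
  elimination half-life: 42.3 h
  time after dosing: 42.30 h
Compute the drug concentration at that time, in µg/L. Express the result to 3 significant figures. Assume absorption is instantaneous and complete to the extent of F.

212 µg/L

Amount reaching circulation = F × Dose = 0.27 × 424.0 = 114.5 mg
C₀ = F·Dose / Vd = 114.5 / 270 = 0.4241 mg/L
k = ln2 / t½ = 0.693147 / 42.3 = 0.01639 h⁻¹
t / t½ = 42.30 / 42.3 = 1 half-lives
C = C₀ × (1/2)^1 = 0.4241 × 0.5000 = 0.2121 mg/L
Convert: 0.2121 mg/L × 1000 = 212.1 µg/L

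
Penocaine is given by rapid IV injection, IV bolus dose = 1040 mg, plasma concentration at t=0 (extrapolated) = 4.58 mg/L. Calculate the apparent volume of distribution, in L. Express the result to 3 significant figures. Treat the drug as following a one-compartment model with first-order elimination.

227 L

Vd = Dose / C₀ = 1040 / 4.58 = 227.1 L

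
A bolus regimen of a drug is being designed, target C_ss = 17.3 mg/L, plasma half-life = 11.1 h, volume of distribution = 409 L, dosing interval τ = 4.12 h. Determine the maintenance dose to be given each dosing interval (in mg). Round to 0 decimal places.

k = ln2 / t½ = 0.693147 / 11.1 = 0.06245 h⁻¹
CL = k × Vd = 0.06245 × 409 = 25.54 L/h
At steady state, Dose/τ = Css × CL.
Dose = Css × CL × τ = 17.3 × 25.54 × 4.12 = 1820 mg

1820 mg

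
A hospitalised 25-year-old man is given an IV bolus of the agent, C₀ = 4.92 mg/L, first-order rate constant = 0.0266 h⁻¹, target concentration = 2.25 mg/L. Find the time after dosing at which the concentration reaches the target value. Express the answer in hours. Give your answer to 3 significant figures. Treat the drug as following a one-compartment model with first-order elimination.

29.4 h

t = ln(C₀ / C) / k = ln(4.920 / 2.25) / 0.02660
  = ln(2.187) / 0.02660 = 0.7825 / 0.02660 = 29.42 h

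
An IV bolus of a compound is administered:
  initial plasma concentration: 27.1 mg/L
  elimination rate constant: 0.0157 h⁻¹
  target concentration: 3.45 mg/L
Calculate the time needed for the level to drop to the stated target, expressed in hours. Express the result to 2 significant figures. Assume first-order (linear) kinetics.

t = ln(C₀ / C) / k = ln(27.10 / 3.45) / 0.01570
  = ln(7.855) / 0.01570 = 2.061 / 0.01570 = 131.3 h

130 h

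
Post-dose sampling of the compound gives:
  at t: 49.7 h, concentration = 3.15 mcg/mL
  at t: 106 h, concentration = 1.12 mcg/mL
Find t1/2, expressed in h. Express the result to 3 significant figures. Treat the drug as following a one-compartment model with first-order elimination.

37.7 h

k = ln(C₁/C₂) / (t₂ − t₁) = ln(3.15/1.12) / (106 − 49.7)
  = 1.034 / 56.30 = 0.01837 h⁻¹
t½ = ln2 / k = 0.693147 / 0.01837 = 37.73 h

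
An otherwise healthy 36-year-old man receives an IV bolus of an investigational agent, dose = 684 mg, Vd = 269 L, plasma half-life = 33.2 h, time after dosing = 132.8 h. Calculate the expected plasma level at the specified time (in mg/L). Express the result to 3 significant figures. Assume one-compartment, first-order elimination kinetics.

C₀ = Dose / Vd = 684.0 / 269 = 2.543 mg/L
k = ln2 / t½ = 0.693147 / 33.2 = 0.02088 h⁻¹
t / t½ = 132.8 / 33.2 = 4 half-lives
C = C₀ × (1/2)^4 = 2.543 × 0.06250 = 0.1589 mg/L

0.159 mg/L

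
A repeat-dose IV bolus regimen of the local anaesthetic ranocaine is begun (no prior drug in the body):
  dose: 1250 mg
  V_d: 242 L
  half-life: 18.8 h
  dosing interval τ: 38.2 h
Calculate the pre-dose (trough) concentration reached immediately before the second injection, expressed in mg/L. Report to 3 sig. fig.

C₀ per dose = Dose / Vd = 1250 / 242 = 5.165 mg/L
k = ln2 / t½ = 0.693147 / 18.8 = 0.03687 h⁻¹
Fraction remaining after one interval: r = e^(−kτ) = e^(−0.03687 × 38.2) = 0.2445
Before dose 2, 1 dose has been given (aged 1τ).
C_trough = C₀ × r = 5.165 × 0.2445 = 1.263 mg/L

1.26 mg/L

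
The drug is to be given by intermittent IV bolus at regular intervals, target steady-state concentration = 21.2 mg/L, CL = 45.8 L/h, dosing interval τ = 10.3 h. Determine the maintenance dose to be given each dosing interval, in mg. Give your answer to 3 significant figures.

At steady state, Dose/τ = Css × CL.
Dose = Css × CL × τ = 21.2 × 45.80 × 10.3 = 10000 mg

10000 mg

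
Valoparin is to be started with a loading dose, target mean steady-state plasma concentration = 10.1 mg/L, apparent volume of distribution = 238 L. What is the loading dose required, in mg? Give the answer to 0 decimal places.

LD = Css × Vd = 10.1 × 238 = 2404 mg

2404 mg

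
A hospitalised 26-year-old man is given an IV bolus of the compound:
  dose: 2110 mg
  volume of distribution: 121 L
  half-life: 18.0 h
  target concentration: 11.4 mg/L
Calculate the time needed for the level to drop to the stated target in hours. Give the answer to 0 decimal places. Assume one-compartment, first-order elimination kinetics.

11 h

C₀ = Dose / Vd = 2110 / 121 = 17.44 mg/L
k = ln2 / t½ = 0.693147 / 18.0 = 0.03851 h⁻¹
t = ln(C₀ / C) / k = ln(17.44 / 11.4) / 0.03851
  = ln(1.530) / 0.03851 = 0.4253 / 0.03851 = 11.04 h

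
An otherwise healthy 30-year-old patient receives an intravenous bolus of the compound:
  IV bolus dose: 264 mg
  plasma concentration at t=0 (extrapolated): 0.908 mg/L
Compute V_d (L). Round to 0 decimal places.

Vd = Dose / C₀ = 264.0 / 0.908 = 290.7 L

291 L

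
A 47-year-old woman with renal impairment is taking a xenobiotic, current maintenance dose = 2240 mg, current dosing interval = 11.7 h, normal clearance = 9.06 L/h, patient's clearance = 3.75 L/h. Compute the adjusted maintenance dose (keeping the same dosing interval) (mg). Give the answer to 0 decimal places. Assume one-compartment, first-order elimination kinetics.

To keep the same average steady-state level, dosing rate must scale with clearance.
CL ratio = 3.75 / 9.06 = 0.4139
New dose (same interval) = 2240 × 0.4139 = 927.1 mg

927 mg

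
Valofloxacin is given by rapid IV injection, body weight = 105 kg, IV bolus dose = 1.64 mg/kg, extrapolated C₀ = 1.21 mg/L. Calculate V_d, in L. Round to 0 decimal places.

Dose = 1.64 × 105 = 172.2 mg
Vd = Dose / C₀ = 172.2 / 1.21 = 142.3 L

142 L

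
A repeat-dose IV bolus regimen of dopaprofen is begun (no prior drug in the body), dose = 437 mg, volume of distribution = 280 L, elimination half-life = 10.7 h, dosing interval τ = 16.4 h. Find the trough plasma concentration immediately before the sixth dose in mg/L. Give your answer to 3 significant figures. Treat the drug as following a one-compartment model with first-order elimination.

C₀ per dose = Dose / Vd = 437 / 280 = 1.561 mg/L
k = ln2 / t½ = 0.693147 / 10.7 = 0.06478 h⁻¹
Fraction remaining after one interval: r = e^(−kτ) = e^(−0.06478 × 16.4) = 0.3456
Before dose 6, 5 doses have been given (aged 1τ, 2τ, 3τ, 4τ, 5τ).
C_trough = C₀ × (r + r² + … + r^5) = C₀ × r(1−r^5)/(1−r)
        = 1.561 × 0.3456 × (1 − 0.004930) / (1 − 0.3456) = 0.8203 mg/L

0.820 mg/L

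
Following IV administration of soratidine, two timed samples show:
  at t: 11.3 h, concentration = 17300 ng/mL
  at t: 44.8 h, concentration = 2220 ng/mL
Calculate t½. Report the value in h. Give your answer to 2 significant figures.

11 h

k = ln(C₁/C₂) / (t₂ − t₁) = ln(17300/2220) / (44.8 − 11.3)
  = 2.053 / 33.50 = 0.06128 h⁻¹
t½ = ln2 / k = 0.693147 / 0.06128 = 11.31 h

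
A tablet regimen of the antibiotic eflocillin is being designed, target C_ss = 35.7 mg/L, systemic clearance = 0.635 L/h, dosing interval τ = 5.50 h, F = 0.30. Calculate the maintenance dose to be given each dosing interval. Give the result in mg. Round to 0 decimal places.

At steady state, F × (Dose/τ) = Css × CL.
Dose = Css × CL × τ / F = 35.7 × 0.6350 × 5.50 / 0.30 = 415.6 mg

416 mg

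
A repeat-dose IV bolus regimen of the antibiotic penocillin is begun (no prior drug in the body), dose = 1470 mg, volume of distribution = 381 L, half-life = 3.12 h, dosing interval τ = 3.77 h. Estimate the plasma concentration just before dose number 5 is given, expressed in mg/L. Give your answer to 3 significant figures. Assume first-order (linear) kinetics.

2.84 mg/L

C₀ per dose = Dose / Vd = 1470 / 381 = 3.858 mg/L
k = ln2 / t½ = 0.693147 / 3.12 = 0.2222 h⁻¹
Fraction remaining after one interval: r = e^(−kτ) = e^(−0.2222 × 3.77) = 0.4327
Before dose 5, 4 doses have been given (aged 1τ, 2τ, 3τ, 4τ).
C_trough = C₀ × (r + r² + … + r^4) = C₀ × r(1−r^4)/(1−r)
        = 3.858 × 0.4327 × (1 − 0.03505) / (1 − 0.4327) = 2.839 mg/L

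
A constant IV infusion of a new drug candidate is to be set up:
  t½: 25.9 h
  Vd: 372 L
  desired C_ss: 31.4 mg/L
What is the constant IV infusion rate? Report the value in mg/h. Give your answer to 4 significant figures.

k = ln2 / t½ = 0.693147 / 25.9 = 0.02676 h⁻¹
CL = k × Vd = 0.02676 × 372 = 9.955 L/h
At steady state, infusion rate R₀ = Css × CL = 31.4 × 9.955 = 312.6 mg/h

312.6 mg/h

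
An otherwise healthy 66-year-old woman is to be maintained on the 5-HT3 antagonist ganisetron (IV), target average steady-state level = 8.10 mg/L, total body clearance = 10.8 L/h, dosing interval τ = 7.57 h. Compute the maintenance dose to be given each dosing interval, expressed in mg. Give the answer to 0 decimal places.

At steady state, Dose/τ = Css × CL.
Dose = Css × CL × τ = 8.10 × 10.80 × 7.57 = 662.2 mg

662 mg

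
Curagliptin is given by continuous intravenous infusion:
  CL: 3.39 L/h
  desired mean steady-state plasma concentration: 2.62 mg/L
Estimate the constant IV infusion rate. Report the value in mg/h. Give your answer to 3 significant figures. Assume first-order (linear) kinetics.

At steady state, infusion rate R₀ = Css × CL = 2.62 × 3.390 = 8.882 mg/h

8.88 mg/h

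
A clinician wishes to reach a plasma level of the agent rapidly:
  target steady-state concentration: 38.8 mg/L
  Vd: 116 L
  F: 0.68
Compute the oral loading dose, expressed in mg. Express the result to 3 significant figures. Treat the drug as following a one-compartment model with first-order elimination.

LD = Css × Vd / F = 38.8 × 116 / 0.68 = 6619 mg

6620 mg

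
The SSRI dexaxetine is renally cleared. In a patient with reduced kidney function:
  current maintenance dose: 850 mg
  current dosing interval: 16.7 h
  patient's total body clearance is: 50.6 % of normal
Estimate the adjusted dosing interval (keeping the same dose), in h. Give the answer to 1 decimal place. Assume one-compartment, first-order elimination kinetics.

To keep the same average steady-state level, dosing rate must scale with clearance.
CL ratio = 50.6 / 100 = 0.5060
New interval (same dose) = 16.7 / 0.5060 = 33.00 h

33.0 h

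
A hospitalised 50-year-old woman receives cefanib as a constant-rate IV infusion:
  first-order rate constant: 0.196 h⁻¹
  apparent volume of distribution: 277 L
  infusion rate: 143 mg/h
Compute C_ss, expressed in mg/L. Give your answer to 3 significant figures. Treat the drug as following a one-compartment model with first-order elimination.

2.63 mg/L

CL = k × Vd = 0.1960 × 277 = 54.29 L/h
At steady state Css = R₀ / CL = 143 / 54.29 = 2.634 mg/L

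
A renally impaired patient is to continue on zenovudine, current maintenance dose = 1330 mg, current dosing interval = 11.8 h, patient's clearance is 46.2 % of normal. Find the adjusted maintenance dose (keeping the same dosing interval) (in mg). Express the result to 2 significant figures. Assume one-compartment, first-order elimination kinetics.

610 mg

To keep the same average steady-state level, dosing rate must scale with clearance.
CL ratio = 46.2 / 100 = 0.4620
New dose (same interval) = 1330 × 0.4620 = 614.5 mg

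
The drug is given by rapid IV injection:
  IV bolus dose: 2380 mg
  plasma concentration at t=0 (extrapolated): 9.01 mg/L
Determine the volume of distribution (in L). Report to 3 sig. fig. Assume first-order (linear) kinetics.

264 L

Vd = Dose / C₀ = 2380 / 9.01 = 264.2 L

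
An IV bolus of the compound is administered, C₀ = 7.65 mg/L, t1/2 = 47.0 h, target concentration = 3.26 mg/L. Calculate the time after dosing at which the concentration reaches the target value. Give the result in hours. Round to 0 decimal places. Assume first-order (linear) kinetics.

58 h

k = ln2 / t½ = 0.693147 / 47.0 = 0.01475 h⁻¹
t = ln(C₀ / C) / k = ln(7.650 / 3.26) / 0.01475
  = ln(2.347) / 0.01475 = 0.8531 / 0.01475 = 57.84 h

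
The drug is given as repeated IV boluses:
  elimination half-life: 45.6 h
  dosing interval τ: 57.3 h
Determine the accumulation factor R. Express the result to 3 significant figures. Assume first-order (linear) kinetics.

1.72

k = ln2 / t½ = 0.693147 / 45.6 = 0.01520 h⁻¹
e^(−kτ) = e^(−0.01520 × 57.3) = 0.4185
Accumulation ratio R = 1 / (1 − e^(−kτ)) = 1 / (1 − 0.4185) = 1.720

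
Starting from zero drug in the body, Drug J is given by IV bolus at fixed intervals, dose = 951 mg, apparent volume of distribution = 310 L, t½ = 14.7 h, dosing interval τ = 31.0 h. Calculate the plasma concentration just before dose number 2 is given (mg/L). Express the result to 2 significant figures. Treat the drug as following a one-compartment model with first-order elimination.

0.71 mg/L

C₀ per dose = Dose / Vd = 951 / 310 = 3.068 mg/L
k = ln2 / t½ = 0.693147 / 14.7 = 0.04715 h⁻¹
Fraction remaining after one interval: r = e^(−kτ) = e^(−0.04715 × 31.0) = 0.2319
Before dose 2, 1 dose has been given (aged 1τ).
C_trough = C₀ × r = 3.068 × 0.2319 = 0.7115 mg/L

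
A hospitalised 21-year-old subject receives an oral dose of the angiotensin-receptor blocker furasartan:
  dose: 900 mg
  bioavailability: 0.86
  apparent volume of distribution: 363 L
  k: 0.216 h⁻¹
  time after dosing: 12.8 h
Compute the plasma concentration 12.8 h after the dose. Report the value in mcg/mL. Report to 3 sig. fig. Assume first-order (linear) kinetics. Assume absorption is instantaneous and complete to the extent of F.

Amount reaching circulation = F × Dose = 0.86 × 900.0 = 774.0 mg
C₀ = F·Dose / Vd = 774.0 / 363 = 2.132 mg/L
C = C₀ · e^(−k·t) = 2.132 × e^(−0.2160 × 12.8)
  = 2.132 × 0.06299 = 0.1343 mg/L
(0.1343 mg/L = 0.1343 mcg/mL)

0.134 mcg/mL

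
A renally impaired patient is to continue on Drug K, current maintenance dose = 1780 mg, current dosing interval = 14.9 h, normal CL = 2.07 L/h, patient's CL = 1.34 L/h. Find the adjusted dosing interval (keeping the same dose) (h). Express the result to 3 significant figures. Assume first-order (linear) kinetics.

To keep the same average steady-state level, dosing rate must scale with clearance.
CL ratio = 1.34 / 2.07 = 0.6473
New interval (same dose) = 14.9 / 0.6473 = 23.02 h

23.0 h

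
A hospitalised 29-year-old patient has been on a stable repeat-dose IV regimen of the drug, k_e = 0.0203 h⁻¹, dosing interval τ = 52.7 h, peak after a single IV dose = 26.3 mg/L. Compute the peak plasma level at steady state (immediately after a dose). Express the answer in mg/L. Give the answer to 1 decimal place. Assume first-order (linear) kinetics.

40.0 mg/L

e^(−kτ) = e^(−0.02030 × 52.7) = 0.3431
Accumulation ratio R = 1 / (1 − e^(−kτ)) = 1 / (1 − 0.3431) = 1.522
Steady-state peak = C₀ × R = 26.3 × 1.522 = 40.03 mg/L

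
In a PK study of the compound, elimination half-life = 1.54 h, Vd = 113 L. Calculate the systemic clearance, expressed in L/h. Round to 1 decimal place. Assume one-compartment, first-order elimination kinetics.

50.9 L/h

k = ln2 / t½ = 0.693147 / 1.54 = 0.4501 h⁻¹
CL = k × Vd = 0.4501 × 113 = 50.86 L/h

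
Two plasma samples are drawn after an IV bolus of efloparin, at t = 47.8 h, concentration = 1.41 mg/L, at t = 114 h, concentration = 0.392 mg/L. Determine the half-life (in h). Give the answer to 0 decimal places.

36 h

k = ln(C₁/C₂) / (t₂ − t₁) = ln(1.41/0.392) / (114 − 47.8)
  = 1.280 / 66.20 = 0.01934 h⁻¹
t½ = ln2 / k = 0.693147 / 0.01934 = 35.84 h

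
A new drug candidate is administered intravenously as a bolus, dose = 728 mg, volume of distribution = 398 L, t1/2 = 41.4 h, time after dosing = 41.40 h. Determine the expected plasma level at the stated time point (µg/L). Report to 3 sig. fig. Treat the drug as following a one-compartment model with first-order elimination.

C₀ = Dose / Vd = 728.0 / 398 = 1.829 mg/L
k = ln2 / t½ = 0.693147 / 41.4 = 0.01674 h⁻¹
t / t½ = 41.40 / 41.4 = 1 half-lives
C = C₀ × (1/2)^1 = 1.829 × 0.5000 = 0.9145 mg/L
Convert: 0.9145 mg/L × 1000 = 914.5 µg/L

915 µg/L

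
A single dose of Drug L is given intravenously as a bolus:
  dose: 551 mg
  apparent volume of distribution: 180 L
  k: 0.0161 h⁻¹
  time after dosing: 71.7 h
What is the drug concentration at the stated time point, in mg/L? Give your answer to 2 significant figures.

0.97 mg/L

C₀ = Dose / Vd = 551.0 / 180 = 3.061 mg/L
C = C₀ · e^(−k·t) = 3.061 × e^(−0.01610 × 71.7)
  = 3.061 × 0.3153 = 0.9651 mg/L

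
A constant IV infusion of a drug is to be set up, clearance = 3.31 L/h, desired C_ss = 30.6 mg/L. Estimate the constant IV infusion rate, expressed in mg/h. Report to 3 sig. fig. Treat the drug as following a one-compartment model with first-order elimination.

At steady state, infusion rate R₀ = Css × CL = 30.6 × 3.310 = 101.3 mg/h

101 mg/h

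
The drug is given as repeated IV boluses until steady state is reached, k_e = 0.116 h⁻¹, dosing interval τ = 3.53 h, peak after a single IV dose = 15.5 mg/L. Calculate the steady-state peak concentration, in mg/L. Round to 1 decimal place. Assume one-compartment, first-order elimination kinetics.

46.1 mg/L

e^(−kτ) = e^(−0.1160 × 3.53) = 0.6640
Accumulation ratio R = 1 / (1 − e^(−kτ)) = 1 / (1 − 0.6640) = 2.976
Steady-state peak = C₀ × R = 15.5 × 2.976 = 46.13 mg/L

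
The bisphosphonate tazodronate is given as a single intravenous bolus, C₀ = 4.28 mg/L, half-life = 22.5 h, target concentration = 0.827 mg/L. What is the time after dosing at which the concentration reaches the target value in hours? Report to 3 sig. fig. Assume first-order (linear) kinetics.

k = ln2 / t½ = 0.693147 / 22.5 = 0.03081 h⁻¹
t = ln(C₀ / C) / k = ln(4.280 / 0.827) / 0.03081
  = ln(5.175) / 0.03081 = 1.644 / 0.03081 = 53.36 h

53.4 h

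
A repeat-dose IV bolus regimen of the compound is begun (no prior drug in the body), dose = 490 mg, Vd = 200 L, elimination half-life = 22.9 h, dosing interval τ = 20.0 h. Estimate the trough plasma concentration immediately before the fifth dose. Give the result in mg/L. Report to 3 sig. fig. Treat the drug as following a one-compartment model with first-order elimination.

C₀ per dose = Dose / Vd = 490 / 200 = 2.450 mg/L
k = ln2 / t½ = 0.693147 / 22.9 = 0.03027 h⁻¹
Fraction remaining after one interval: r = e^(−kτ) = e^(−0.03027 × 20.0) = 0.5459
Before dose 5, 4 doses have been given (aged 1τ, 2τ, 3τ, 4τ).
C_trough = C₀ × (r + r² + … + r^4) = C₀ × r(1−r^4)/(1−r)
        = 2.450 × 0.5459 × (1 − 0.08881) / (1 − 0.5459) = 2.684 mg/L

2.68 mg/L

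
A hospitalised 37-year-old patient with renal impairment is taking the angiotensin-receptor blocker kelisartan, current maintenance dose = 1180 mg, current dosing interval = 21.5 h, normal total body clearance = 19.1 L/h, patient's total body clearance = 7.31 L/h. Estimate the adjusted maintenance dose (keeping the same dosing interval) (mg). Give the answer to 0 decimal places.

To keep the same average steady-state level, dosing rate must scale with clearance.
CL ratio = 7.31 / 19.1 = 0.3827
New dose (same interval) = 1180 × 0.3827 = 451.6 mg

452 mg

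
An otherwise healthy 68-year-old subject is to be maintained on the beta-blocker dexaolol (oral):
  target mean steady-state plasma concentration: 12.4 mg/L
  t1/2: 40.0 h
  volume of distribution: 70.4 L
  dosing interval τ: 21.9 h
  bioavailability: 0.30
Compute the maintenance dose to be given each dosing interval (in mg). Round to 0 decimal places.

1104 mg

k = ln2 / t½ = 0.693147 / 40.0 = 0.01733 h⁻¹
CL = k × Vd = 0.01733 × 70.4 = 1.220 L/h
At steady state, F × (Dose/τ) = Css × CL.
Dose = Css × CL × τ / F = 12.4 × 1.220 × 21.9 / 0.30 = 1104 mg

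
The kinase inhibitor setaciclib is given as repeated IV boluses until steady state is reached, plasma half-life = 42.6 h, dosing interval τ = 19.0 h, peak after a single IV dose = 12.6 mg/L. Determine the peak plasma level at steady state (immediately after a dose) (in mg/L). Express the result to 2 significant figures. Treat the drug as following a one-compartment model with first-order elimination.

k = ln2 / t½ = 0.693147 / 42.6 = 0.01627 h⁻¹
e^(−kτ) = e^(−0.01627 × 19.0) = 0.7341
Accumulation ratio R = 1 / (1 − e^(−kτ)) = 1 / (1 − 0.7341) = 3.761
Steady-state peak = C₀ × R = 12.6 × 3.761 = 47.39 mg/L

47 mg/L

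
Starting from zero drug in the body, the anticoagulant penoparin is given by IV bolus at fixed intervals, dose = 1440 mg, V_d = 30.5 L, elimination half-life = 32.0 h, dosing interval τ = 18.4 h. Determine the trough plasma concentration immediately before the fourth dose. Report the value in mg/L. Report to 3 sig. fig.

67.3 mg/L

C₀ per dose = Dose / Vd = 1440 / 30.5 = 47.21 mg/L
k = ln2 / t½ = 0.693147 / 32.0 = 0.02166 h⁻¹
Fraction remaining after one interval: r = e^(−kτ) = e^(−0.02166 × 18.4) = 0.6713
Before dose 4, 3 doses have been given (aged 1τ, 2τ, 3τ).
C_trough = C₀ × (r + r² + … + r^3) = C₀ × r(1−r^3)/(1−r)
        = 47.21 × 0.6713 × (1 − 0.3025) / (1 − 0.6713) = 67.25 mg/L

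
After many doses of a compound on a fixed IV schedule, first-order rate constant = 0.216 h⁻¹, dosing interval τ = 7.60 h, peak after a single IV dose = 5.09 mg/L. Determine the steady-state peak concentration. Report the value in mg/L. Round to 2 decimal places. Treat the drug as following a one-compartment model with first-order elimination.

6.31 mg/L

e^(−kτ) = e^(−0.2160 × 7.60) = 0.1937
Accumulation ratio R = 1 / (1 − e^(−kτ)) = 1 / (1 − 0.1937) = 1.240
Steady-state peak = C₀ × R = 5.09 × 1.240 = 6.312 mg/L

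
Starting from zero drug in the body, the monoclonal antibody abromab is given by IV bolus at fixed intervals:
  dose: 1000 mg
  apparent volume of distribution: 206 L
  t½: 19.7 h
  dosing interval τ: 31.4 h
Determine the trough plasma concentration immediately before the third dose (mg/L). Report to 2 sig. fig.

2.1 mg/L

C₀ per dose = Dose / Vd = 1000 / 206 = 4.854 mg/L
k = ln2 / t½ = 0.693147 / 19.7 = 0.03519 h⁻¹
Fraction remaining after one interval: r = e^(−kτ) = e^(−0.03519 × 31.4) = 0.3312
Before dose 3, 2 doses have been given (aged 1τ, 2τ).
C_trough = C₀ × (r + r²) = 4.854 × (0.3312 + 0.1097) = 2.140 mg/L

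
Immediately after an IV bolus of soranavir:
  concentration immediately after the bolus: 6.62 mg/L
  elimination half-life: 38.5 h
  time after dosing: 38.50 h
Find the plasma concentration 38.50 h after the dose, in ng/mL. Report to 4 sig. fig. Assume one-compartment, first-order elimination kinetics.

3310 ng/mL

k = ln2 / t½ = 0.693147 / 38.5 = 0.01800 h⁻¹
t / t½ = 38.50 / 38.5 = 1 half-lives
C = C₀ × (1/2)^1 = 6.620 × 0.5000 = 3.310 mg/L
Convert: 3.310 mg/L × 1000 = 3310 ng/mL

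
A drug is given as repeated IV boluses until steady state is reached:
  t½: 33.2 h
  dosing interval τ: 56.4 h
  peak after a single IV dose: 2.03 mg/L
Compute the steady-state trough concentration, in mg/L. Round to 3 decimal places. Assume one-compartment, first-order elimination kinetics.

k = ln2 / t½ = 0.693147 / 33.2 = 0.02088 h⁻¹
e^(−kτ) = e^(−0.02088 × 56.4) = 0.3080
Accumulation ratio R = 1 / (1 − e^(−kτ)) = 1 / (1 − 0.3080) = 1.445
Steady-state trough = C₀ × R × e^(−kτ) = 2.03 × 1.445 × 0.3080 = 0.9035 mg/L

0.904 mg/L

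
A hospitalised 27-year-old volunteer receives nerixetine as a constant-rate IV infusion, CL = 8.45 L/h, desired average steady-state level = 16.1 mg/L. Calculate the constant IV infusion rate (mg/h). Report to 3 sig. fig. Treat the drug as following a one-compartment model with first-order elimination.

At steady state, infusion rate R₀ = Css × CL = 16.1 × 8.450 = 136.0 mg/h

136 mg/h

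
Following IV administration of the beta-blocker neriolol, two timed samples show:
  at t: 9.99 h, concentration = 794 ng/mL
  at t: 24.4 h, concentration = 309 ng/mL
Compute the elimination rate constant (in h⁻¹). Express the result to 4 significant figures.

k = ln(C₁/C₂) / (t₂ − t₁) = ln(794/309) / (24.4 − 9.99)
  = 0.9437 / 14.41 = 0.06549 h⁻¹

0.06549 h⁻¹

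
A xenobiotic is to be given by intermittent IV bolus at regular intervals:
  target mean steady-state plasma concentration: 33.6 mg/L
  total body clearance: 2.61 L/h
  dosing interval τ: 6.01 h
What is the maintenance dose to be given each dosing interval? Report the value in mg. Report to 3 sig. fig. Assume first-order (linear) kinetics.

527 mg

At steady state, Dose/τ = Css × CL.
Dose = Css × CL × τ = 33.6 × 2.610 × 6.01 = 527.1 mg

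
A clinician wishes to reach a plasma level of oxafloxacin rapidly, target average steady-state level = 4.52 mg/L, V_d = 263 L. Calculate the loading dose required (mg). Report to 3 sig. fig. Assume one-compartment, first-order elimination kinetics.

LD = Css × Vd = 4.52 × 263 = 1189 mg

1190 mg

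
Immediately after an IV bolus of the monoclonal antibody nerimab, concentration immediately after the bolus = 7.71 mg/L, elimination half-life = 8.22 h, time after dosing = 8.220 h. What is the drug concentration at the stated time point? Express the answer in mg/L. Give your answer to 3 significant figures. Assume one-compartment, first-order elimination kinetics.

k = ln2 / t½ = 0.693147 / 8.22 = 0.08432 h⁻¹
t / t½ = 8.220 / 8.22 = 1 half-lives
C = C₀ × (1/2)^1 = 7.710 × 0.5000 = 3.855 mg/L

3.86 mg/L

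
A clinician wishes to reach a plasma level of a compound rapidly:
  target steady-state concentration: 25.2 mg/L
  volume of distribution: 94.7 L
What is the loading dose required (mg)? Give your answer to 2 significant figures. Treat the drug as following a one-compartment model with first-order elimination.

2400 mg

LD = Css × Vd = 25.2 × 94.7 = 2386 mg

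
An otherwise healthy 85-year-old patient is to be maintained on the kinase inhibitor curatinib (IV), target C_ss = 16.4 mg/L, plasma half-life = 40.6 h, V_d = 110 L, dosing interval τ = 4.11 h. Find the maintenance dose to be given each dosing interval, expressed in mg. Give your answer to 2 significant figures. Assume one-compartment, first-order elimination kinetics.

130 mg

k = ln2 / t½ = 0.693147 / 40.6 = 0.01707 h⁻¹
CL = k × Vd = 0.01707 × 110 = 1.878 L/h
At steady state, Dose/τ = Css × CL.
Dose = Css × CL × τ = 16.4 × 1.878 × 4.11 = 126.6 mg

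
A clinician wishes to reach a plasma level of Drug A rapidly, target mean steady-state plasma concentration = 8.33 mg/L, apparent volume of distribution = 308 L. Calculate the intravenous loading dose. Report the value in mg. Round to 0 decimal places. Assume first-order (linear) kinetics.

LD = Css × Vd = 8.33 × 308 = 2566 mg

2566 mg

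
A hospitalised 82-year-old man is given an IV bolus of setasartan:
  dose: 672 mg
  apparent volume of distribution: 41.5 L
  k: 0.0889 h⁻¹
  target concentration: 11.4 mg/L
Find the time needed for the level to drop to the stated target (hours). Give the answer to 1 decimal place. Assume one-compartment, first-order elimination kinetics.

3.9 h

C₀ = Dose / Vd = 672.0 / 41.5 = 16.19 mg/L
t = ln(C₀ / C) / k = ln(16.19 / 11.4) / 0.08890
  = ln(1.420) / 0.08890 = 0.3507 / 0.08890 = 3.945 h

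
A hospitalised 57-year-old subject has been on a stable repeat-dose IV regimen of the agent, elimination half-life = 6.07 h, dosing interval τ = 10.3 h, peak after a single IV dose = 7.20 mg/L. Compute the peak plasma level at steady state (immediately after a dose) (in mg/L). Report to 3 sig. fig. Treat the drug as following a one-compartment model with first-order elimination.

k = ln2 / t½ = 0.693147 / 6.07 = 0.1142 h⁻¹
e^(−kτ) = e^(−0.1142 × 10.3) = 0.3084
Accumulation ratio R = 1 / (1 − e^(−kτ)) = 1 / (1 − 0.3084) = 1.446
Steady-state peak = C₀ × R = 7.20 × 1.446 = 10.41 mg/L

10.4 mg/L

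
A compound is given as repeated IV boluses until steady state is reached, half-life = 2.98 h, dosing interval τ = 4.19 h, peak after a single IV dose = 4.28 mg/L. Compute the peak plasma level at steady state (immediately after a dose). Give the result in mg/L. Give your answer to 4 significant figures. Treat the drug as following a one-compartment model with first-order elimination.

6.874 mg/L

k = ln2 / t½ = 0.693147 / 2.98 = 0.2326 h⁻¹
e^(−kτ) = e^(−0.2326 × 4.19) = 0.3773
Accumulation ratio R = 1 / (1 − e^(−kτ)) = 1 / (1 − 0.3773) = 1.606
Steady-state peak = C₀ × R = 4.28 × 1.606 = 6.874 mg/L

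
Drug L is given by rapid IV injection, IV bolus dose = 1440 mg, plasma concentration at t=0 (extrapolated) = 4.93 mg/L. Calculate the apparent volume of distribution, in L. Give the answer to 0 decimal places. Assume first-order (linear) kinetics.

292 L

Vd = Dose / C₀ = 1440 / 4.93 = 292.1 L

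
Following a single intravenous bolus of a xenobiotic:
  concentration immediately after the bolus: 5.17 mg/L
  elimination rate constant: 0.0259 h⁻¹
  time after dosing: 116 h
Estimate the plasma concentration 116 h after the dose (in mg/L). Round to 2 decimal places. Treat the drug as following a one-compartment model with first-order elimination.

C = C₀ · e^(−k·t) = 5.170 × e^(−0.02590 × 116)
  = 5.170 × 0.04957 = 0.2563 mg/L

0.26 mg/L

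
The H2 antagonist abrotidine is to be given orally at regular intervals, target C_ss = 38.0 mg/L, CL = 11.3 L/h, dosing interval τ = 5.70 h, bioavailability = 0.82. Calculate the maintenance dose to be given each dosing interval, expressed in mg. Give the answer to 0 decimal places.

2985 mg

At steady state, F × (Dose/τ) = Css × CL.
Dose = Css × CL × τ / F = 38.0 × 11.30 × 5.70 / 0.82 = 2985 mg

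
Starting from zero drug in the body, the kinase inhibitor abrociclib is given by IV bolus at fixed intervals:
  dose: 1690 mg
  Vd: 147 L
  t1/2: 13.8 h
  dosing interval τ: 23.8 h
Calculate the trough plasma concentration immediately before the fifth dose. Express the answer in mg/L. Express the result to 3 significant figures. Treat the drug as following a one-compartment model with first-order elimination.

4.95 mg/L

C₀ per dose = Dose / Vd = 1690 / 147 = 11.50 mg/L
k = ln2 / t½ = 0.693147 / 13.8 = 0.05023 h⁻¹
Fraction remaining after one interval: r = e^(−kτ) = e^(−0.05023 × 23.8) = 0.3026
Before dose 5, 4 doses have been given (aged 1τ, 2τ, 3τ, 4τ).
C_trough = C₀ × (r + r² + … + r^4) = C₀ × r(1−r^4)/(1−r)
        = 11.50 × 0.3026 × (1 − 0.008384) / (1 − 0.3026) = 4.948 mg/L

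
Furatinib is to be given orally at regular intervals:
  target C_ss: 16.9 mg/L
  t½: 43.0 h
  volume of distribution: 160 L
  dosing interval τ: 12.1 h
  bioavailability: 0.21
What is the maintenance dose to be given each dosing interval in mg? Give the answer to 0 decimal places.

2511 mg

k = ln2 / t½ = 0.693147 / 43.0 = 0.01612 h⁻¹
CL = k × Vd = 0.01612 × 160 = 2.579 L/h
At steady state, F × (Dose/τ) = Css × CL.
Dose = Css × CL × τ / F = 16.9 × 2.579 × 12.1 / 0.21 = 2511 mg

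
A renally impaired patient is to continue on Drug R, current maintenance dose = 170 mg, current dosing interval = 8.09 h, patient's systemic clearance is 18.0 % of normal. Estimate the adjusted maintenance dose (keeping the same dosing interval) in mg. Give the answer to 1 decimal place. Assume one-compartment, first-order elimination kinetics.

To keep the same average steady-state level, dosing rate must scale with clearance.
CL ratio = 18.0 / 100 = 0.1800
New dose (same interval) = 170 × 0.1800 = 30.60 mg

30.6 mg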